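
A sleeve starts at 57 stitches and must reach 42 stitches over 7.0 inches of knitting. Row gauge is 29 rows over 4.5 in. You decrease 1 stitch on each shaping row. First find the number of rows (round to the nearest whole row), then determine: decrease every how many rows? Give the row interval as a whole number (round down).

Decrease every 3rd row.

Rows = 7.0 × 6.444 = 45.1 → 45 rows.
Stitches to remove: 15 → 15 shaping rows (at 1 st each).
45 / 15 = 3.00 → every 3 rows.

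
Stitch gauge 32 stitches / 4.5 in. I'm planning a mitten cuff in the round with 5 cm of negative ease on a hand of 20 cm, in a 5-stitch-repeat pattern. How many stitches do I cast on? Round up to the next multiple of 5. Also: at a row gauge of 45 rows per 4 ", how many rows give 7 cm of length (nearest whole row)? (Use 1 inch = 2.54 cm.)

Cast on 45 stitches; work 31 rows.

Finished = 20 − 5 = 15 cm.
15 cm × 1/2.54 = 5.91 inches.
32/4.5 = 7.111 sts per in; 5.91 × 7.111 = 41.99 sts.
Next multiple of 5 → 45.
7 cm = 2.76 inches; × 11.25 = 31.00 → 31 rows.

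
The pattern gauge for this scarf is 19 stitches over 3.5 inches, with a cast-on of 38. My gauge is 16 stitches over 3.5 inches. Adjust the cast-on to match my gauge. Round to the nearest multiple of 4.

Scale factor = 16 / 19 = 0.842.
38 × 16 / 19 = 32.00 sts.

Cast on 32 stitches.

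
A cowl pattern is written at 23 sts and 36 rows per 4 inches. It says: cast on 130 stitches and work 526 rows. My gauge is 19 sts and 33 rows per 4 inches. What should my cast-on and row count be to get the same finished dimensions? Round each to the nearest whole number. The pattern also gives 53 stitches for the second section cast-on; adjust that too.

Stitches: 130 × 19/23 = 107.39 → 107.
Rows: 526 × 33/36 = 482.17 → 482.
second section cast-on: 53 × 19/23 = 43.78 → 44.

Cast on 107 stitches; work 482 rows; second section cast-on 44 stitches.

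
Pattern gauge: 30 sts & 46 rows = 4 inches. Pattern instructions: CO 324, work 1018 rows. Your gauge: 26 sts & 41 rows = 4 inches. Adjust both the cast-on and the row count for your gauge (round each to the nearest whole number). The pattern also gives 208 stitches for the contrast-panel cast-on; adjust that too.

Cast on 281 stitches; work 907 rows; contrast-panel cast-on 180 stitches.

Stitches: 324 × 26/30 = 280.80 → 281.
Rows: 1018 × 41/46 = 907.35 → 907.
contrast-panel cast-on: 208 × 26/30 = 180.27 → 180.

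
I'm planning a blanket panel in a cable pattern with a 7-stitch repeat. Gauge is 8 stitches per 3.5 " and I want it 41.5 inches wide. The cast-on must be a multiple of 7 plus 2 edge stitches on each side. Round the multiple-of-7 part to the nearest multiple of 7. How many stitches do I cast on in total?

CO 95 sts.

8 / 3.5 = 2.286 sts per inch.
41.5 × 2.286 = 94.86 sts.
Less 4 edge sts → 90.86 for the repeat.
Nearest multiple of 7: 91.
Add back 4 edge sts → 95.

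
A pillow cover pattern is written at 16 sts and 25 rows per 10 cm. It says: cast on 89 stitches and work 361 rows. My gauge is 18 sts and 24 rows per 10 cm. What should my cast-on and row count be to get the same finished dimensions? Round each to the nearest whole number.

Cast on 100 stitches; work 347 rows.

Stitches: 89 × 18/16 = 100.12 → 100.
Rows: 361 × 24/25 = 346.56 → 347.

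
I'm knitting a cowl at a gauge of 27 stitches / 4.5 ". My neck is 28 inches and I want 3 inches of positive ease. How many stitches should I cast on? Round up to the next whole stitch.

186 stitches.

Finished = 28 + 3 = 31 in.
27 / 4.5 = 6 sts per inch.
31.00 × 6 = 186.00 sts.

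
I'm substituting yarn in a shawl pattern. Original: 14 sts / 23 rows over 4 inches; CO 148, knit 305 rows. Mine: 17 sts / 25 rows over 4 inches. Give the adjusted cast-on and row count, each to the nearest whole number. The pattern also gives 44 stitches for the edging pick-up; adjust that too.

Stitches: 148 × 17/14 = 179.71 → 180.
Rows: 305 × 25/23 = 331.52 → 332.
edging pick-up: 44 × 17/14 = 53.43 → 53.

Cast on 180 stitches; work 332 rows; edging pick-up 53 stitches.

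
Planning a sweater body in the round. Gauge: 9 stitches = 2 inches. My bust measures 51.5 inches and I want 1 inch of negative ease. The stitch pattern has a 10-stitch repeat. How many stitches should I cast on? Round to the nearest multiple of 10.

Finished = 51.5 − 1 = 50.5 inches.
9 / 2 = 4.5 sts/in.
50.5 × 4.5 = 227.25 sts.
Nearest multiple of 10: 230.

CO 230 sts.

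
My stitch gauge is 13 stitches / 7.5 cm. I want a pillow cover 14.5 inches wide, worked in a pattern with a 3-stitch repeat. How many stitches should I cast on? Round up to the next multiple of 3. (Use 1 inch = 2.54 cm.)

66 stitches.

14.5 in = 14.5 × 2.54 = 36.83 cm.
13 / 7.5 = 1.733 sts/cm.
36.83 × 1.733 = 63.84 sts.
→ 66.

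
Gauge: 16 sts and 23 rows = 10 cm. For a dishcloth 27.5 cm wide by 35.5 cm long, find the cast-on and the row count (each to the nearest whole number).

Cast on 44 stitches and work 82 rows.

Stitch gauge = 16/10 = 1.6 sts/cm; 27.5 × 1.6 = 44.00 → 44 sts.
Row gauge = 23/10 = 2.3 rows/cm; 35.5 × 2.3 = 81.65 → 82 rows.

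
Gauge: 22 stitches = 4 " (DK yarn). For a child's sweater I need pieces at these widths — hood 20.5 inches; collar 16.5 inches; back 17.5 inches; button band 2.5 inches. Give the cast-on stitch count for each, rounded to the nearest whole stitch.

Rate = 22/4 = 5.5 sts per in.
hood: 20.5 × 5.5 = 112.75 → 113.
collar: 16.5 × 5.5 = 90.75 → 91.
back: 17.5 × 5.5 = 96.25 → 96.
button band: 2.5 × 5.5 = 13.75 → 14.

hood 113; collar 91; back 96; button band 14.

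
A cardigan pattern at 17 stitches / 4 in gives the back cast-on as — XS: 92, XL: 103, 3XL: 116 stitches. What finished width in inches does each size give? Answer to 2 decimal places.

XS 21.65 inches; XL 24.24 inches; 3XL 27.29 inches.

17/4 = 4.25 sts per in.
XS: 92 / 4.25 = 21.647 → 21.65 in.
XL: 103 / 4.25 = 24.235 → 24.24 in.
3XL: 116 / 4.25 = 27.294 → 27.29 in.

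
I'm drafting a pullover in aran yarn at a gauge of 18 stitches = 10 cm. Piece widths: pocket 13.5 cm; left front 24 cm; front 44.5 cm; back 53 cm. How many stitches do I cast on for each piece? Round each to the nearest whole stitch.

pocket 24; left front 43; front 80; back 95.

Rate = 18/10 = 1.8 sts per cm.
pocket: 13.5 × 1.8 = 24.30 → 24.
left front: 24 × 1.8 = 43.20 → 43.
front: 44.5 × 1.8 = 80.10 → 80.
back: 53 × 1.8 = 95.40 → 95.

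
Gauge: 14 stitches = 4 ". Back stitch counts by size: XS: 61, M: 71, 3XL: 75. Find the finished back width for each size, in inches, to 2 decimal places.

14/4 = 3.5 sts per in.
XS: 61 / 3.5 = 17.429 → 17.43 in.
M: 71 / 3.5 = 20.286 → 20.29 in.
3XL: 75 / 3.5 = 21.429 → 21.43 in.

XS 17.43 inches; M 20.29 inches; 3XL 21.43 inches.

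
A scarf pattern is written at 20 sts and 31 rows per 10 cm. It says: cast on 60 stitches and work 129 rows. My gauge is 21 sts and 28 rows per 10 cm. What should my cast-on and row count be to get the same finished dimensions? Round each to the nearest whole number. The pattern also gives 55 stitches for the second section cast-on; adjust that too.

Stitches: 60 × 21/20 = 63.00 → 63.
Rows: 129 × 28/31 = 116.52 → 117.
second section cast-on: 55 × 21/20 = 57.75 → 58.

Cast on 63 stitches; work 117 rows; second section cast-on 58 stitches.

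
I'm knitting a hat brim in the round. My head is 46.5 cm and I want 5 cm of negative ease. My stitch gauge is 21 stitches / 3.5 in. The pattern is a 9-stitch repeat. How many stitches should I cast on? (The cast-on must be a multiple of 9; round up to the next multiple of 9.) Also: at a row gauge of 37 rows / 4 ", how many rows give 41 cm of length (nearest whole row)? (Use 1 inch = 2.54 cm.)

Cast on 99 stitches; work 149 rows.

Finished = 46.5 − 5 = 41.5 cm.
41.5 cm × 1/2.54 = 16.34 inches.
21/3.5 = 6 sts per in; 16.34 × 6 = 98.03 sts.
Next multiple of 9 → 99.
41 cm = 16.14 inches; × 9.25 = 149.31 → 149 rows.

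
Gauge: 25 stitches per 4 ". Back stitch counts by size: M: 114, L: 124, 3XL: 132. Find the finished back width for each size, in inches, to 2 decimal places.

M 18.24 inches; L 19.84 inches; 3XL 21.12 inches.

25/4 = 6.25 sts per in.
M: 114 / 6.25 = 18.240 → 18.24 in.
L: 124 / 6.25 = 19.840 → 19.84 in.
3XL: 132 / 6.25 = 21.120 → 21.12 in.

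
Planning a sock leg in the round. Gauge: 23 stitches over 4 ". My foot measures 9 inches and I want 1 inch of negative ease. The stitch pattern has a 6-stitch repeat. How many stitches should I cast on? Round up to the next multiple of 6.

48 stitches.

Finished = 9 − 1 = 8 inches.
23 / 4 = 5.75 sts/in.
8 × 5.75 = 46.00 sts.
Next multiple of 6: 48.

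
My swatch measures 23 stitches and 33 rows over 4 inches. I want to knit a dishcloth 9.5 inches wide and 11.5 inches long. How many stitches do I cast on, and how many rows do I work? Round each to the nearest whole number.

Stitch gauge = 23/4 = 5.75 sts/in; 9.5 × 5.75 = 54.62 → 55 sts.
Row gauge = 33/4 = 8.25 rows/in; 11.5 × 8.25 = 94.88 → 95 rows.

Cast on 55 stitches and work 95 rows.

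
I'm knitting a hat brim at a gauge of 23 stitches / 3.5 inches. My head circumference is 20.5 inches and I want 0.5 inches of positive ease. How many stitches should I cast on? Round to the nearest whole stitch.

Finished = 20.5 + 0.5 = 21 in.
23 / 3.5 = 6.571 sts per inch.
21.00 × 6.571 = 138.00 sts.

Cast on 138 stitches.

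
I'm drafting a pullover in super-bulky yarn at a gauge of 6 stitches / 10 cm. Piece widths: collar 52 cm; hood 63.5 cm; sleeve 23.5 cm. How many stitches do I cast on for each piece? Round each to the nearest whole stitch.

collar 31; hood 38; sleeve 14.

Rate = 6/10 = 0.6 sts per cm.
collar: 52 × 0.6 = 31.20 → 31.
hood: 63.5 × 0.6 = 38.10 → 38.
sleeve: 23.5 × 0.6 = 14.10 → 14.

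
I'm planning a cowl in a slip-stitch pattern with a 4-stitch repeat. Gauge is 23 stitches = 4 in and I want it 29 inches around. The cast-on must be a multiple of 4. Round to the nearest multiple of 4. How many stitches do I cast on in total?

23 / 4 = 5.75 sts per inch.
29 × 5.75 = 166.75 sts.
Nearest multiple of 4: 168.

CO 168 sts.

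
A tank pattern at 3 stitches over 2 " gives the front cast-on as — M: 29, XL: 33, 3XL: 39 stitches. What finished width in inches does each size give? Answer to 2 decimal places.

M 19.33 inches; XL 22.00 inches; 3XL 26.00 inches.

3/2 = 1.5 sts per in.
M: 29 / 1.5 = 19.333 → 19.33 in.
XL: 33 / 1.5 = 22.000 → 22.00 in.
3XL: 39 / 1.5 = 26.000 → 26.00 in.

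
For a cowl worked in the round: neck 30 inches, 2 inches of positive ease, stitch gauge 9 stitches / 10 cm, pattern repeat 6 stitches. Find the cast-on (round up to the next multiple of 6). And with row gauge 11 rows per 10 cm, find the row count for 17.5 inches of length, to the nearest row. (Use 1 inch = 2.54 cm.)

Cast on 78 stitches; work 49 rows.

Finished = 30 + 2 = 32 inches.
32 inches × 2.54 = 81.28 cm.
9/10 = 0.9 sts per cm; 81.28 × 0.9 = 73.15 sts.
Next multiple of 6 → 78.
17.5 inches = 44.45 cm; × 1.1 = 48.90 → 49 rows.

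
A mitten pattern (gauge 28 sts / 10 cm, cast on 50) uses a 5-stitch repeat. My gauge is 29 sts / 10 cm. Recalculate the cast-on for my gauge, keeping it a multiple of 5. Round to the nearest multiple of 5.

50 × 29 / 28 = 51.79.
Nearest multiple of 5: 50.

CO 50 sts.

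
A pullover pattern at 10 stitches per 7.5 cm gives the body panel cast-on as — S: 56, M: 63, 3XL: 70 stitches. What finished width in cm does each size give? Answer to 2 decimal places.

10/7.5 = 1.333 sts per cm.
S: 56 / 1.333 = 42.000 → 42.00 cm.
M: 63 / 1.333 = 47.250 → 47.25 cm.
3XL: 70 / 1.333 = 52.500 → 52.50 cm.

S 42.00 cm; M 47.25 cm; 3XL 52.50 cm.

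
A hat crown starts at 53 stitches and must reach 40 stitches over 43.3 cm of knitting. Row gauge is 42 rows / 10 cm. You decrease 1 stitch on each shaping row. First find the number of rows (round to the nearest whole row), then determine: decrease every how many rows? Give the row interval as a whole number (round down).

Rows = 43.3 × 4.2 = 181.9 → 182 rows.
Stitches to remove: 13 → 13 shaping rows (at 1 st each).
182 / 13 = 14.00 → every 14 rows.

Decrease every 14th row.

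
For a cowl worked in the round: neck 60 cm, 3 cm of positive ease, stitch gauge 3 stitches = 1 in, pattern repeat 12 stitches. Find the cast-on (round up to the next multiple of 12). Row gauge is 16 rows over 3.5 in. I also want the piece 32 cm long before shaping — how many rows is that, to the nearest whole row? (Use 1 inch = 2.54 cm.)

Finished = 60 + 3 = 63 cm.
63 cm × 1/2.54 = 24.80 inches.
3/1 = 3 sts per in; 24.80 × 3 = 74.41 sts.
Next multiple of 12 → 84.
32 cm = 12.60 inches; × 4.571 = 57.59 → 58 rows.

Cast on 84 stitches; work 58 rows.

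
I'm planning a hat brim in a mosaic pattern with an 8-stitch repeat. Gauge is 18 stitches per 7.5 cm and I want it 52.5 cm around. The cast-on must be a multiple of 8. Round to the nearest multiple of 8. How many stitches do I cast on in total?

CO 128 sts.

18 / 7.5 = 2.4 sts per cm.
52.5 × 2.4 = 126.00 sts.
Nearest multiple of 8: 128.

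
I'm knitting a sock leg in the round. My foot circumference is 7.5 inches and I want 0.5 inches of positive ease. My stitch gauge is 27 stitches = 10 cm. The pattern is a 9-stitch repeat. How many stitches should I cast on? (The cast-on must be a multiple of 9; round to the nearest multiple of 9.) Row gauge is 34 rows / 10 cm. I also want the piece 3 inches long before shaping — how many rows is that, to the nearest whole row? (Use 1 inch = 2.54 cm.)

Finished = 7.5 + 0.5 = 8 inches.
8 inches × 2.54 = 20.32 cm.
27/10 = 2.7 sts per cm; 20.32 × 2.7 = 54.86 sts.
Nearest multiple of 9 → 54.
3 inches = 7.62 cm; × 3.4 = 25.91 → 26 rows.

Cast on 54 stitches; work 26 rows.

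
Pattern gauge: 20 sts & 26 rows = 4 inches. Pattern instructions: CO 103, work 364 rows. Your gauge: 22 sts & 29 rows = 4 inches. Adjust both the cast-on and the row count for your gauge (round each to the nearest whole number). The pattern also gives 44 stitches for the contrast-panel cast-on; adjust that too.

Cast on 113 stitches; work 406 rows; contrast-panel cast-on 48 stitches.

Stitches: 103 × 22/20 = 113.30 → 113.
Rows: 364 × 29/26 = 406.00 → 406.
contrast-panel cast-on: 44 × 22/20 = 48.40 → 48.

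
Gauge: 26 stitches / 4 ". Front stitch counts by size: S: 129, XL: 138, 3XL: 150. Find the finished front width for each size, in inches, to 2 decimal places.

S 19.85 inches; XL 21.23 inches; 3XL 23.08 inches.

26/4 = 6.5 sts per in.
S: 129 / 6.5 = 19.846 → 19.85 in.
XL: 138 / 6.5 = 21.231 → 21.23 in.
3XL: 150 / 6.5 = 23.077 → 23.08 in.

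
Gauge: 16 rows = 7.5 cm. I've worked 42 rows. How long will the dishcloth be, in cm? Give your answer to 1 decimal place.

16 rows / 7.5 cm = 2.133 rows per cm.
42 / 2.133 = 19.69 cm.

19.7 cm.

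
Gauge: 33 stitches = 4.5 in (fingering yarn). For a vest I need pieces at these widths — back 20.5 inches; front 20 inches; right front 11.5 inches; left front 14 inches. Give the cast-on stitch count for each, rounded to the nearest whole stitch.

Rate = 33/4.5 = 7.333 sts per in.
back: 20.5 × 7.333 = 150.33 → 150.
front: 20 × 7.333 = 146.67 → 147.
right front: 11.5 × 7.333 = 84.33 → 84.
left front: 14 × 7.333 = 102.67 → 103.

back 150; front 147; right front 84; left front 103.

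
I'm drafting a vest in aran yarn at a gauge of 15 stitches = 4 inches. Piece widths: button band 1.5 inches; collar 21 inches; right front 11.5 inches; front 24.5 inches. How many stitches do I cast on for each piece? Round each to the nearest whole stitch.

Rate = 15/4 = 3.75 sts per in.
button band: 1.5 × 3.75 = 5.62 → 6.
collar: 21 × 3.75 = 78.75 → 79.
right front: 11.5 × 3.75 = 43.12 → 43.
front: 24.5 × 3.75 = 91.88 → 92.

button band 6; collar 79; right front 43; front 92.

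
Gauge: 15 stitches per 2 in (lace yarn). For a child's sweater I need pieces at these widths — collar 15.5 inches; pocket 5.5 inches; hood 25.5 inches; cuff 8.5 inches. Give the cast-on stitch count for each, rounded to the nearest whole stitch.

collar 116; pocket 41; hood 191; cuff 64.

Rate = 15/2 = 7.5 sts per in.
collar: 15.5 × 7.5 = 116.25 → 116.
pocket: 5.5 × 7.5 = 41.25 → 41.
hood: 25.5 × 7.5 = 191.25 → 191.
cuff: 8.5 × 7.5 = 63.75 → 64.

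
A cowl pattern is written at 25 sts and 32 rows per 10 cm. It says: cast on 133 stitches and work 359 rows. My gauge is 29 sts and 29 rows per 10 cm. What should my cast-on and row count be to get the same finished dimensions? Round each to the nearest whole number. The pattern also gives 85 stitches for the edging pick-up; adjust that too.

Stitches: 133 × 29/25 = 154.28 → 154.
Rows: 359 × 29/32 = 325.34 → 325.
edging pick-up: 85 × 29/25 = 98.60 → 99.

Cast on 154 stitches; work 325 rows; edging pick-up 99 stitches.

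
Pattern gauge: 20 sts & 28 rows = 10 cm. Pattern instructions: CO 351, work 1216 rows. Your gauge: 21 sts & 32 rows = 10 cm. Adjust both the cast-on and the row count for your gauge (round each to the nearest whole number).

Stitches: 351 × 21/20 = 368.55 → 369.
Rows: 1216 × 32/28 = 1389.71 → 1390.

Cast on 369 stitches; work 1390 rows.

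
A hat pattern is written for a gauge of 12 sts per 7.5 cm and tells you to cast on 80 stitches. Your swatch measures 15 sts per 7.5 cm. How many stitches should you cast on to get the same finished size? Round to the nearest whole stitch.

100 stitches.

Scale factor = 15 / 12 = 1.250.
80 × 15 / 12 = 100.00 sts.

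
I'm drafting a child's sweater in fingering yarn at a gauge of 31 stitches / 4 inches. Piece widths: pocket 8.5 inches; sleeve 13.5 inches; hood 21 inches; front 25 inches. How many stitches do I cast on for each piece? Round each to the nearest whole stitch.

Rate = 31/4 = 7.75 sts per in.
pocket: 8.5 × 7.75 = 65.88 → 66.
sleeve: 13.5 × 7.75 = 104.62 → 105.
hood: 21 × 7.75 = 162.75 → 163.
front: 25 × 7.75 = 193.75 → 194.

pocket 66; sleeve 105; hood 163; front 194.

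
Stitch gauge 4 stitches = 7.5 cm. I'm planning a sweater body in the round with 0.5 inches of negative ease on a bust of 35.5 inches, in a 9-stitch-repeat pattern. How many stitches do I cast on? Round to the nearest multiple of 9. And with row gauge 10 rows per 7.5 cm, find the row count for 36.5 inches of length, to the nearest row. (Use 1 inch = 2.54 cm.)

Finished = 35.5 − 0.5 = 35 inches.
35 inches × 2.54 = 88.90 cm.
4/7.5 = 0.533 sts per cm; 88.90 × 0.533 = 47.41 sts.
Nearest multiple of 9 → 45.
36.5 inches = 92.71 cm; × 1.333 = 123.61 → 124 rows.

Cast on 45 stitches; work 124 rows.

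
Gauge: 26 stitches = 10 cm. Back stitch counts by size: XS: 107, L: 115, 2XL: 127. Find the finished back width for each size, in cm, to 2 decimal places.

XS 41.15 cm; L 44.23 cm; 2XL 48.85 cm.

26/10 = 2.6 sts per cm.
XS: 107 / 2.6 = 41.154 → 41.15 cm.
L: 115 / 2.6 = 44.231 → 44.23 cm.
2XL: 127 / 2.6 = 48.846 → 48.85 cm.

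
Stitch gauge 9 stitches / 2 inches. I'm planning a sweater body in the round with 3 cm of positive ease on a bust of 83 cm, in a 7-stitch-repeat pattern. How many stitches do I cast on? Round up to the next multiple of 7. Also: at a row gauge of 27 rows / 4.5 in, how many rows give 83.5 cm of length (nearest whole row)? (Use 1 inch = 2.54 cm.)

Finished = 83 + 3 = 86 cm.
86 cm × 1/2.54 = 33.86 inches.
9/2 = 4.5 sts per in; 33.86 × 4.5 = 152.36 sts.
Next multiple of 7 → 154.
83.5 cm = 32.87 inches; × 6 = 197.24 → 197 rows.

Cast on 154 stitches; work 197 rows.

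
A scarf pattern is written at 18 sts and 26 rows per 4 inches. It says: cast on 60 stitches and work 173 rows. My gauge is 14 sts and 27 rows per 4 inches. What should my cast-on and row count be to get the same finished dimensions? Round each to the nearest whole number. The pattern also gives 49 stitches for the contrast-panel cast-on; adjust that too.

Stitches: 60 × 14/18 = 46.67 → 47.
Rows: 173 × 27/26 = 179.65 → 180.
contrast-panel cast-on: 49 × 14/18 = 38.11 → 38.

Cast on 47 stitches; work 180 rows; contrast-panel cast-on 38 stitches.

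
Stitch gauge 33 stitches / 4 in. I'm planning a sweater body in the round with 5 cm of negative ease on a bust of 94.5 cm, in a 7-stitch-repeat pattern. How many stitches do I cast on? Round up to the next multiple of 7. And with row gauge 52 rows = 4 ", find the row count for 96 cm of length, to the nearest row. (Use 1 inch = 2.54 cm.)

Cast on 294 stitches; work 491 rows.

Finished = 94.5 − 5 = 89.5 cm.
89.5 cm × 1/2.54 = 35.24 inches.
33/4 = 8.25 sts per in; 35.24 × 8.25 = 290.70 sts.
Next multiple of 7 → 294.
96 cm = 37.80 inches; × 13 = 491.34 → 491 rows.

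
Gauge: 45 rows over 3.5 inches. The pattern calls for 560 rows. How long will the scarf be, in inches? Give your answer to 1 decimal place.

43.6 inches.

45 rows / 3.5 inch = 12.857 rows per inch.
560 / 12.857 = 43.56 inches.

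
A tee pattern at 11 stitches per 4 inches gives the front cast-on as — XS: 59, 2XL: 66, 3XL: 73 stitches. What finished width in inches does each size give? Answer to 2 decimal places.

11/4 = 2.75 sts per in.
XS: 59 / 2.75 = 21.455 → 21.45 in.
2XL: 66 / 2.75 = 24.000 → 24.00 in.
3XL: 73 / 2.75 = 26.545 → 26.55 in.

XS 21.45 inches; 2XL 24.00 inches; 3XL 26.55 inches.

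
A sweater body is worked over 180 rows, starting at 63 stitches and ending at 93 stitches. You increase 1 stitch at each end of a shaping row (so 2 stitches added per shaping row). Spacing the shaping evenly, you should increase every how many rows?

Increase every 12th row.

Stitches to add: |93 − 63| = 30.
Shaping rows needed: 30 / 2 = 15.
180 rows / 15 = every 12 rows.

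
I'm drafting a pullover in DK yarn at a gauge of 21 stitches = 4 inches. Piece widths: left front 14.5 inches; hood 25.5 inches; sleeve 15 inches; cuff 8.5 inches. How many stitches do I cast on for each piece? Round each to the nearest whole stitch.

left front 76; hood 134; sleeve 79; cuff 45.

Rate = 21/4 = 5.25 sts per in.
left front: 14.5 × 5.25 = 76.12 → 76.
hood: 25.5 × 5.25 = 133.88 → 134.
sleeve: 15 × 5.25 = 78.75 → 79.
cuff: 8.5 × 5.25 = 44.62 → 45.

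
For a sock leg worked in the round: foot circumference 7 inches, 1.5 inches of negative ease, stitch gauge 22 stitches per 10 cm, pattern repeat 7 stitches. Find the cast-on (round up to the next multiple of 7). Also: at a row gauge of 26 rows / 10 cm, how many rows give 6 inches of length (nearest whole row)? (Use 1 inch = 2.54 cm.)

Cast on 35 stitches; work 40 rows.

Finished = 7 − 1.5 = 5.5 inches.
5.5 inches × 2.54 = 13.97 cm.
22/10 = 2.2 sts per cm; 13.97 × 2.2 = 30.73 sts.
Next multiple of 7 → 35.
6 inches = 15.24 cm; × 2.6 = 39.62 → 40 rows.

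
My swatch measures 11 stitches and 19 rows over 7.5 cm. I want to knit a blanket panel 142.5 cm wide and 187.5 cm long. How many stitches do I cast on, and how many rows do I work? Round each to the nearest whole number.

Stitch gauge = 11/7.5 = 1.467 sts/cm; 142.5 × 1.467 = 209.00 → 209 sts.
Row gauge = 19/7.5 = 2.533 rows/cm; 187.5 × 2.533 = 475.00 → 475 rows.

Cast on 209 stitches and work 475 rows.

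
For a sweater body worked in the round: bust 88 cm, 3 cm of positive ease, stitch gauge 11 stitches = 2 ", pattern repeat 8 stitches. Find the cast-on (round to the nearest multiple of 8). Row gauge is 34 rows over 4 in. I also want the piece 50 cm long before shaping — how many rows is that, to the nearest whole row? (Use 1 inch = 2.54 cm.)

Finished = 88 + 3 = 91 cm.
91 cm × 1/2.54 = 35.83 inches.
11/2 = 5.5 sts per in; 35.83 × 5.5 = 197.05 sts.
Nearest multiple of 8 → 200.
50 cm = 19.69 inches; × 8.5 = 167.32 → 167 rows.

Cast on 200 stitches; work 167 rows.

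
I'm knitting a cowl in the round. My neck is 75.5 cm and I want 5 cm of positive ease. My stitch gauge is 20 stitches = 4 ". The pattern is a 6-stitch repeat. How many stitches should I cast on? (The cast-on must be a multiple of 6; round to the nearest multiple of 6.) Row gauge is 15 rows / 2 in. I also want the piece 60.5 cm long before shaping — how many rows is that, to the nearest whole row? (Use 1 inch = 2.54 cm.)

Finished = 75.5 + 5 = 80.5 cm.
80.5 cm × 1/2.54 = 31.69 inches.
20/4 = 5 sts per in; 31.69 × 5 = 158.46 sts.
Nearest multiple of 6 → 156.
60.5 cm = 23.82 inches; × 7.5 = 178.64 → 179 rows.

Cast on 156 stitches; work 179 rows.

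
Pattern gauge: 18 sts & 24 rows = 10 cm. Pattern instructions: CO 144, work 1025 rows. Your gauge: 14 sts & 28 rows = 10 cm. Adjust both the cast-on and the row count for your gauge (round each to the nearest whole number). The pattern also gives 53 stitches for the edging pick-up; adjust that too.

Cast on 112 stitches; work 1196 rows; edging pick-up 41 stitches.

Stitches: 144 × 14/18 = 112.00 → 112.
Rows: 1025 × 28/24 = 1195.83 → 1196.
edging pick-up: 53 × 14/18 = 41.22 → 41.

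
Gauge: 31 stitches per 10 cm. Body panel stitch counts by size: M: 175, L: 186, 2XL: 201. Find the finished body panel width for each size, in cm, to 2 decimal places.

31/10 = 3.1 sts per cm.
M: 175 / 3.1 = 56.452 → 56.45 cm.
L: 186 / 3.1 = 60.000 → 60.00 cm.
2XL: 201 / 3.1 = 64.839 → 64.84 cm.

M 56.45 cm; L 60.00 cm; 2XL 64.84 cm.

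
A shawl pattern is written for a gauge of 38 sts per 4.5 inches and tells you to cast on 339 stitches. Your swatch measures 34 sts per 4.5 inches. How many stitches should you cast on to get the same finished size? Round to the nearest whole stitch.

303 stitches.

Scale factor = 34 / 38 = 0.895.
339 × 34 / 38 = 303.32 sts.
→ 303 sts.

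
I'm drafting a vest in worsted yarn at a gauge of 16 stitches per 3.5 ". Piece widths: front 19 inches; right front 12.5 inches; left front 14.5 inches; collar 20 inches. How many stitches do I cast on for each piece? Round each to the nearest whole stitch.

front 87; right front 57; left front 66; collar 91.

Rate = 16/3.5 = 4.571 sts per in.
front: 19 × 4.571 = 86.86 → 87.
right front: 12.5 × 4.571 = 57.14 → 57.
left front: 14.5 × 4.571 = 66.29 → 66.
collar: 20 × 4.571 = 91.43 → 91.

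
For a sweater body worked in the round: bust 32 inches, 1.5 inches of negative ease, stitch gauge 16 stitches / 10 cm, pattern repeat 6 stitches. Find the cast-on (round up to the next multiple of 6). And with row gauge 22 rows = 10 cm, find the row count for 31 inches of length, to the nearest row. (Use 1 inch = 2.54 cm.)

Finished = 32 − 1.5 = 30.5 inches.
30.5 inches × 2.54 = 77.47 cm.
16/10 = 1.6 sts per cm; 77.47 × 1.6 = 123.95 sts.
Next multiple of 6 → 126.
31 inches = 78.74 cm; × 2.2 = 173.23 → 173 rows.

Cast on 126 stitches; work 173 rows.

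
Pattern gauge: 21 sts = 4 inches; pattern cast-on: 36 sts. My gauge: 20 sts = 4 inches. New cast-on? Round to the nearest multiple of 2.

34 stitches.

Scale factor = 20 / 21 = 0.952.
36 × 20 / 21 = 34.29 sts.
→ 34 sts.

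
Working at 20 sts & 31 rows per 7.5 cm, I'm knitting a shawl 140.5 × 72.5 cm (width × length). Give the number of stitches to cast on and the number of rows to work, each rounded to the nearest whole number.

Cast on 375 stitches and work 300 rows.

Stitch gauge = 20/7.5 = 2.667 sts/cm; 140.5 × 2.667 = 374.67 → 375 sts.
Row gauge = 31/7.5 = 4.133 rows/cm; 72.5 × 4.133 = 299.67 → 300 rows.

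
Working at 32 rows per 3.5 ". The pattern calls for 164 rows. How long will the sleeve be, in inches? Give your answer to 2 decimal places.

32 rows / 3.5 inch = 9.143 rows per inch.
164 / 9.143 = 17.938 inches.

17.94 inches.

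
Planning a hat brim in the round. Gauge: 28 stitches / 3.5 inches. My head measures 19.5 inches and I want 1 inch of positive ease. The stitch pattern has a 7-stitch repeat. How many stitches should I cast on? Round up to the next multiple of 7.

Cast on 168 stitches.

Finished = 19.5 + 1 = 20.5 inches.
28 / 3.5 = 8 sts/in.
20.5 × 8 = 164.00 sts.
Next multiple of 7: 168.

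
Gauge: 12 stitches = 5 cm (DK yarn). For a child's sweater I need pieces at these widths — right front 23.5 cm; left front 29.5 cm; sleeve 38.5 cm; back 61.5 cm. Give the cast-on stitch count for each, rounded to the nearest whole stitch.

right front 56; left front 71; sleeve 92; back 148.

Rate = 12/5 = 2.4 sts per cm.
right front: 23.5 × 2.4 = 56.40 → 56.
left front: 29.5 × 2.4 = 70.80 → 71.
sleeve: 38.5 × 2.4 = 92.40 → 92.
back: 61.5 × 2.4 = 147.60 → 148.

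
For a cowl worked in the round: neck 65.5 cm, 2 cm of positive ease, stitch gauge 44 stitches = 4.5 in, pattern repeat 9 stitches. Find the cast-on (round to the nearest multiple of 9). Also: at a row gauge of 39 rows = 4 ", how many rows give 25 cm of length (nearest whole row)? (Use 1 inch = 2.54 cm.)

Finished = 65.5 + 2 = 67.5 cm.
67.5 cm × 1/2.54 = 26.57 inches.
44/4.5 = 9.778 sts per in; 26.57 × 9.778 = 259.84 sts.
Nearest multiple of 9 → 261.
25 cm = 9.84 inches; × 9.75 = 95.96 → 96 rows.

Cast on 261 stitches; work 96 rows.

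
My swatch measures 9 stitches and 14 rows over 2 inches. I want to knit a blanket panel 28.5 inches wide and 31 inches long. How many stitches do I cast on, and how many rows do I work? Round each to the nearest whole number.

Cast on 128 stitches and work 217 rows.

Stitch gauge = 9/2 = 4.5 sts/in; 28.5 × 4.5 = 128.25 → 128 sts.
Row gauge = 14/2 = 7 rows/in; 31 × 7 = 217.00 → 217 rows.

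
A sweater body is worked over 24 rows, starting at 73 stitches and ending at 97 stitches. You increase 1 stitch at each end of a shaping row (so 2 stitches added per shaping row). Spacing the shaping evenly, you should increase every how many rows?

Increase every 2nd row.

Stitches to add: |97 − 73| = 24.
Shaping rows needed: 24 / 2 = 12.
24 rows / 12 = every 2 rows.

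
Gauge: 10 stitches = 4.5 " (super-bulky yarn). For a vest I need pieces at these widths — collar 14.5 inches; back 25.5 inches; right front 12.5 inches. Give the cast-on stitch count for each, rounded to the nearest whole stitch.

Rate = 10/4.5 = 2.222 sts per in.
collar: 14.5 × 2.222 = 32.22 → 32.
back: 25.5 × 2.222 = 56.67 → 57.
right front: 12.5 × 2.222 = 27.78 → 28.

collar 32; back 57; right front 28.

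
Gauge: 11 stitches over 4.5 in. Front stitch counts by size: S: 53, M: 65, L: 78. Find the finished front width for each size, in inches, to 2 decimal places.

11/4.5 = 2.444 sts per in.
S: 53 / 2.444 = 21.682 → 21.68 in.
M: 65 / 2.444 = 26.591 → 26.59 in.
L: 78 / 2.444 = 31.909 → 31.91 in.

S 21.68 inches; M 26.59 inches; L 31.91 inches.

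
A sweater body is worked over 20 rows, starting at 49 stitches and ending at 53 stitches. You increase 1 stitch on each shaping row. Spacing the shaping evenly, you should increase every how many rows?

Increase every 5th row.

Stitches to add: |53 − 49| = 4.
Shaping rows needed: 4 / 1 = 4.
20 rows / 4 = every 5 rows.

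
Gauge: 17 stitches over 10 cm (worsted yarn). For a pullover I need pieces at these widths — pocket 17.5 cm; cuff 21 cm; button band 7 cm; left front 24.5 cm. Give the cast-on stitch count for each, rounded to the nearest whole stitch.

Rate = 17/10 = 1.7 sts per cm.
pocket: 17.5 × 1.7 = 29.75 → 30.
cuff: 21 × 1.7 = 35.70 → 36.
button band: 7 × 1.7 = 11.90 → 12.
left front: 24.5 × 1.7 = 41.65 → 42.

pocket 30; cuff 36; button band 12; left front 42.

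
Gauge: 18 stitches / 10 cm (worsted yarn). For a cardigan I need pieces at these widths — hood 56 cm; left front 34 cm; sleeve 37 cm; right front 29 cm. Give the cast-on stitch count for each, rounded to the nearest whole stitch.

Rate = 18/10 = 1.8 sts per cm.
hood: 56 × 1.8 = 100.80 → 101.
left front: 34 × 1.8 = 61.20 → 61.
sleeve: 37 × 1.8 = 66.60 → 67.
right front: 29 × 1.8 = 52.20 → 52.

hood 101; left front 61; sleeve 67; right front 52.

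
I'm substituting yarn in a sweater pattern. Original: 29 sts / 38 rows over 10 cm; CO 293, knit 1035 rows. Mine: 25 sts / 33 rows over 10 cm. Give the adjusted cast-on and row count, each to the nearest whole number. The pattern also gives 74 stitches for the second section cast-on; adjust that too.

Stitches: 293 × 25/29 = 252.59 → 253.
Rows: 1035 × 33/38 = 898.82 → 899.
second section cast-on: 74 × 25/29 = 63.79 → 64.

Cast on 253 stitches; work 899 rows; second section cast-on 64 stitches.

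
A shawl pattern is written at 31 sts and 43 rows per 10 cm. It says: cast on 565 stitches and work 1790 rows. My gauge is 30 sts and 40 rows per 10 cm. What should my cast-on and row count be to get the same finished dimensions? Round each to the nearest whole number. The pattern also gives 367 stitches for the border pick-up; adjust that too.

Stitches: 565 × 30/31 = 546.77 → 547.
Rows: 1790 × 40/43 = 1665.12 → 1665.
border pick-up: 367 × 30/31 = 355.16 → 355.

Cast on 547 stitches; work 1665 rows; border pick-up 355 stitches.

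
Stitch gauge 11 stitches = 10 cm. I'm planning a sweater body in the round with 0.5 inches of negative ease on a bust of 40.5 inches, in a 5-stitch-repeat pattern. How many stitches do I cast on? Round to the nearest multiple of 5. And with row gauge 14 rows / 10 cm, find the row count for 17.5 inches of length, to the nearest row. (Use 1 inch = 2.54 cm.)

Cast on 110 stitches; work 62 rows.

Finished = 40.5 − 0.5 = 40 inches.
40 inches × 2.54 = 101.60 cm.
11/10 = 1.1 sts per cm; 101.60 × 1.1 = 111.76 sts.
Nearest multiple of 5 → 110.
17.5 inches = 44.45 cm; × 1.4 = 62.23 → 62 rows.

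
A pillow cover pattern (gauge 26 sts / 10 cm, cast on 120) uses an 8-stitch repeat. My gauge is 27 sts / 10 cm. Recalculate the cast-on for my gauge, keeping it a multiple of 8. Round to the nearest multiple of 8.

120 × 27 / 26 = 124.62.
Nearest multiple of 8: 128.

CO 128 sts.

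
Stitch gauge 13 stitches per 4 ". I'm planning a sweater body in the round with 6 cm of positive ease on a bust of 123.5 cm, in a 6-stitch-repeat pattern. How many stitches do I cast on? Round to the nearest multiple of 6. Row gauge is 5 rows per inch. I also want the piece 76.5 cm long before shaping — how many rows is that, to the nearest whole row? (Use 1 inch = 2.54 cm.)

Cast on 168 stitches; work 151 rows.

Finished = 123.5 + 6 = 129.5 cm.
129.5 cm × 1/2.54 = 50.98 inches.
13/4 = 3.25 sts per in; 50.98 × 3.25 = 165.70 sts.
Nearest multiple of 6 → 168.
76.5 cm = 30.12 inches; × 5 = 150.59 → 151 rows.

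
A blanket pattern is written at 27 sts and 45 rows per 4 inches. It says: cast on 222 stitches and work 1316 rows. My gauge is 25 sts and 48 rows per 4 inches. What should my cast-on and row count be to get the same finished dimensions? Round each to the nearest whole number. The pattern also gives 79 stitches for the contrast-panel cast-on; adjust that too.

Stitches: 222 × 25/27 = 205.56 → 206.
Rows: 1316 × 48/45 = 1403.73 → 1404.
contrast-panel cast-on: 79 × 25/27 = 73.15 → 73.

Cast on 206 stitches; work 1404 rows; contrast-panel cast-on 73 stitches.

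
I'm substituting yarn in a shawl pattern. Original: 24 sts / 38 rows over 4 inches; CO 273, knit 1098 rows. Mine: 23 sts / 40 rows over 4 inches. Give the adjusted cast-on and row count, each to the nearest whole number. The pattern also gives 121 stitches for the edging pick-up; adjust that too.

Stitches: 273 × 23/24 = 261.62 → 262.
Rows: 1098 × 40/38 = 1155.79 → 1156.
edging pick-up: 121 × 23/24 = 115.96 → 116.

Cast on 262 stitches; work 1156 rows; edging pick-up 116 stitches.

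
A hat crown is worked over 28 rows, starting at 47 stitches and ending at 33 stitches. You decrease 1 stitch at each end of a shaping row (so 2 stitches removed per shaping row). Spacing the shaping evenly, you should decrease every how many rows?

Stitches to remove: |33 − 47| = 14.
Shaping rows needed: 14 / 2 = 7.
28 rows / 7 = every 4 rows.

Decrease every 4th row.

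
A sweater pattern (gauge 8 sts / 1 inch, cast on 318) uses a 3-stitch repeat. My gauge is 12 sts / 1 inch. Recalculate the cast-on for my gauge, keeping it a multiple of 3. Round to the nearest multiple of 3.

Cast on 477 stitches.

318 × 12 / 8 = 477.00.
Nearest multiple of 3: 477.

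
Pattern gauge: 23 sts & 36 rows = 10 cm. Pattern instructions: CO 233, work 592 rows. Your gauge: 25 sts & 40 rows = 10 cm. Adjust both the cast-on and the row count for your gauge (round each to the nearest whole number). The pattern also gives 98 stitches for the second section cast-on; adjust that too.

Stitches: 233 × 25/23 = 253.26 → 253.
Rows: 592 × 40/36 = 657.78 → 658.
second section cast-on: 98 × 25/23 = 106.52 → 107.

Cast on 253 stitches; work 658 rows; second section cast-on 107 stitches.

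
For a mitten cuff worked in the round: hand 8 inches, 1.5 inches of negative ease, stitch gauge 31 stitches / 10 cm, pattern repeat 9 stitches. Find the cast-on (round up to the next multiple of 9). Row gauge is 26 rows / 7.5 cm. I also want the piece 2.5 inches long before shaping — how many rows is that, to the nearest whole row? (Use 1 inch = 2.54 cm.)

Finished = 8 − 1.5 = 6.5 inches.
6.5 inches × 2.54 = 16.51 cm.
31/10 = 3.1 sts per cm; 16.51 × 3.1 = 51.18 sts.
Next multiple of 9 → 54.
2.5 inches = 6.35 cm; × 3.467 = 22.01 → 22 rows.

Cast on 54 stitches; work 22 rows.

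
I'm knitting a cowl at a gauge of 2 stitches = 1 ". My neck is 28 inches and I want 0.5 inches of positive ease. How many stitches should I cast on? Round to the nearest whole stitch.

Cast on 57 stitches.

Finished = 28 + 0.5 = 28.5 in.
2 / 1 = 2 sts per inch.
28.50 × 2 = 57.00 sts.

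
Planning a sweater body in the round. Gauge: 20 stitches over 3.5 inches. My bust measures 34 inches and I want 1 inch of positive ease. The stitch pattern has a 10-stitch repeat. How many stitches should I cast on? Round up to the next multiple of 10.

200 stitches.

Finished = 34 + 1 = 35 inches.
20 / 3.5 = 5.714 sts/in.
35 × 5.714 = 200.00 sts.
Next multiple of 10: 200.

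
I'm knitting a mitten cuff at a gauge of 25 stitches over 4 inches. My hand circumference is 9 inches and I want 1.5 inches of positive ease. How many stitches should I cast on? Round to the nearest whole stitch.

CO 66 sts.

Finished = 9 + 1.5 = 10.5 in.
25 / 4 = 6.25 sts per inch.
10.50 × 6.25 = 65.62 sts.
→ 66 sts.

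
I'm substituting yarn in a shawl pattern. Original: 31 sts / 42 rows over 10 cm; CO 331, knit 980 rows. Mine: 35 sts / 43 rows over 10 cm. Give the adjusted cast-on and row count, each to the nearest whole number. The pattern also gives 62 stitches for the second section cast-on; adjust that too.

Stitches: 331 × 35/31 = 373.71 → 374.
Rows: 980 × 43/42 = 1003.33 → 1003.
second section cast-on: 62 × 35/31 = 70.00 → 70.

Cast on 374 stitches; work 1003 rows; second section cast-on 70 stitches.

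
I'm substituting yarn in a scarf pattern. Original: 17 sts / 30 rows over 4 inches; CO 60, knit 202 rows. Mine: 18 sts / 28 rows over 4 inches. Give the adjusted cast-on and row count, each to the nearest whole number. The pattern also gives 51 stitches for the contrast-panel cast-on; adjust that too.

Cast on 64 stitches; work 189 rows; contrast-panel cast-on 54 stitches.

Stitches: 60 × 18/17 = 63.53 → 64.
Rows: 202 × 28/30 = 188.53 → 189.
contrast-panel cast-on: 51 × 18/17 = 54.00 → 54.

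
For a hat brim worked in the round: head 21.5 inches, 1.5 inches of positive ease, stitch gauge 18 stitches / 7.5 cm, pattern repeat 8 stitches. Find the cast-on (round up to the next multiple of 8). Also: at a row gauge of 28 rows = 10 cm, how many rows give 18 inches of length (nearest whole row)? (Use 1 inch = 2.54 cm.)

Finished = 21.5 + 1.5 = 23 inches.
23 inches × 2.54 = 58.42 cm.
18/7.5 = 2.4 sts per cm; 58.42 × 2.4 = 140.21 sts.
Next multiple of 8 → 144.
18 inches = 45.72 cm; × 2.8 = 128.02 → 128 rows.

Cast on 144 stitches; work 128 rows.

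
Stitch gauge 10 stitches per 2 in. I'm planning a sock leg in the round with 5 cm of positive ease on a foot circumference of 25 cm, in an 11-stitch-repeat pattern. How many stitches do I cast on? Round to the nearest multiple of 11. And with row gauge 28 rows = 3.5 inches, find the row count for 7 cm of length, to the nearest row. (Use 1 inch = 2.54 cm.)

Cast on 55 stitches; work 22 rows.

Finished = 25 + 5 = 30 cm.
30 cm × 1/2.54 = 11.81 inches.
10/2 = 5 sts per in; 11.81 × 5 = 59.06 sts.
Nearest multiple of 11 → 55.
7 cm = 2.76 inches; × 8 = 22.05 → 22 rows.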